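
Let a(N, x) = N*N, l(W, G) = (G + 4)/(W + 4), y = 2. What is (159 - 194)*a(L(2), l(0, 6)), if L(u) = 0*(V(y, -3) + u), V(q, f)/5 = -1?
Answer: 0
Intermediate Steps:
V(q, f) = -5 (V(q, f) = 5*(-1) = -5)
l(W, G) = (4 + G)/(4 + W)
L(u) = 0 (L(u) = 0*(-5 + u) = 0)
a(N, x) = N**2
(159 - 194)*a(L(2), l(0, 6)) = (159 - 194)*0**2 = -35*0 = 0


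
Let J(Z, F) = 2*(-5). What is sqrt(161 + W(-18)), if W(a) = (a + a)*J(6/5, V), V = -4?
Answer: sqrt(521) ≈ 22.825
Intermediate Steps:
J(Z, F) = -10
W(a) = -20*a (W(a) = (a + a)*(-10) = (2*a)*(-10) = -20*a)
sqrt(161 + W(-18)) = sqrt(161 - 20*(-18)) = sqrt(161 + 360) = sqrt(521)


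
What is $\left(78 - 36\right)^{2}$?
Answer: $1764$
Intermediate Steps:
$\left(78 - 36\right)^{2} = 42^{2} = 1764$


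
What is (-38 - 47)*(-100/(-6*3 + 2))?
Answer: -2125/4 ≈ -531.25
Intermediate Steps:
(-38 - 47)*(-100/(-6*3 + 2)) = -(-8500)/(-18 + 2) = -(-8500)/(-16) = -(-8500)*(-1)/16 = -85*25/4 = -2125/4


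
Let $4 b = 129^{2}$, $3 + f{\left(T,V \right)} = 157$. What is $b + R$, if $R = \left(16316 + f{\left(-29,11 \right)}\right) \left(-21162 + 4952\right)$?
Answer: $- \frac{1067898159}{4} \approx -2.6697 \cdot 10^{8}$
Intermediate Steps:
$f{\left(T,V \right)} = 154$ ($f{\left(T,V \right)} = -3 + 157 = 154$)
$b = \frac{16641}{4}$ ($b = \frac{129^{2}}{4} = \frac{1}{4} \cdot 16641 = \frac{16641}{4} \approx 4160.3$)
$R = -266978700$ ($R = \left(16316 + 154\right) \left(-21162 + 4952\right) = 16470 \left(-16210\right) = -266978700$)
$b + R = \frac{16641}{4} - 266978700 = - \frac{1067898159}{4}$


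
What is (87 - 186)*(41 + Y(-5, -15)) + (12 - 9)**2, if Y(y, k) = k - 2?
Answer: -2367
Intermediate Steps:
Y(y, k) = -2 + k
(87 - 186)*(41 + Y(-5, -15)) + (12 - 9)**2 = (87 - 186)*(41 + (-2 - 15)) + (12 - 9)**2 = -99*(41 - 17) + 3**2 = -99*24 + 9 = -2376 + 9 = -2367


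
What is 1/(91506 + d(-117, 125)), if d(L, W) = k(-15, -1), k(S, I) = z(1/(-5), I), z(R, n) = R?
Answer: 5/457529 ≈ 1.0928e-5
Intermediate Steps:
k(S, I) = -⅕ (k(S, I) = 1/(-5) = -⅕)
d(L, W) = -⅕
1/(91506 + d(-117, 125)) = 1/(91506 - ⅕) = 1/(457529/5) = 5/457529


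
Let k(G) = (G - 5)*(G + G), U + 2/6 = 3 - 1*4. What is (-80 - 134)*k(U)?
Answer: -32528/9 ≈ -3614.2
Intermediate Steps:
U = -4/3 (U = -⅓ + (3 - 1*4) = -⅓ + (3 - 4) = -⅓ - 1 = -4/3 ≈ -1.3333)
k(G) = 2*G*(-5 + G) (k(G) = (-5 + G)*(2*G) = 2*G*(-5 + G))
(-80 - 134)*k(U) = (-80 - 134)*(2*(-4/3)*(-5 - 4/3)) = -428*(-4)*(-19)/(3*3) = -214*152/9 = -32528/9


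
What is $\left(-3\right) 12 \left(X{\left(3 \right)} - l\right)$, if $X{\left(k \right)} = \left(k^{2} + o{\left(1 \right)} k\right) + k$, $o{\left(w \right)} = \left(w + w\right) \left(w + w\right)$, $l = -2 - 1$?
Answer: $-972$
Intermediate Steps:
$l = -3$
$o{\left(w \right)} = 4 w^{2}$ ($o{\left(w \right)} = 2 w 2 w = 4 w^{2}$)
$X{\left(k \right)} = k^{2} + 5 k$ ($X{\left(k \right)} = \left(k^{2} + 4 \cdot 1^{2} k\right) + k = \left(k^{2} + 4 \cdot 1 k\right) + k = \left(k^{2} + 4 k\right) + k = k^{2} + 5 k$)
$\left(-3\right) 12 \left(X{\left(3 \right)} - l\right) = \left(-3\right) 12 \left(3 \left(5 + 3\right) - -3\right) = - 36 \left(3 \cdot 8 + 3\right) = - 36 \left(24 + 3\right) = \left(-36\right) 27 = -972$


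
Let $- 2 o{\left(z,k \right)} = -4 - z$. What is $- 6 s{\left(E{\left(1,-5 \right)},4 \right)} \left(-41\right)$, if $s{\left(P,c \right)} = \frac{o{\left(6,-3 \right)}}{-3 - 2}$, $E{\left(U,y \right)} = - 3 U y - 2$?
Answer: $-246$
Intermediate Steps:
$o{\left(z,k \right)} = 2 + \frac{z}{2}$ ($o{\left(z,k \right)} = - \frac{-4 - z}{2} = 2 + \frac{z}{2}$)
$E{\left(U,y \right)} = -2 - 3 U y$ ($E{\left(U,y \right)} = - 3 U y - 2 = -2 - 3 U y$)
$s{\left(P,c \right)} = -1$ ($s{\left(P,c \right)} = \frac{2 + \frac{1}{2} \cdot 6}{-3 - 2} = \frac{2 + 3}{-5} = 5 \left(- \frac{1}{5}\right) = -1$)
$- 6 s{\left(E{\left(1,-5 \right)},4 \right)} \left(-41\right) = \left(-6\right) \left(-1\right) \left(-41\right) = 6 \left(-41\right) = -246$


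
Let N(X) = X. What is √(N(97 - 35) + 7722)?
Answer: 2*√1946 ≈ 88.227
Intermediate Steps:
√(N(97 - 35) + 7722) = √((97 - 35) + 7722) = √(62 + 7722) = √7784 = 2*√1946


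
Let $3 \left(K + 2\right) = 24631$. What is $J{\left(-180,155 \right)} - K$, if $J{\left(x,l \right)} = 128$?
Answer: $- \frac{24241}{3} \approx -8080.3$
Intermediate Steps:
$K = \frac{24625}{3}$ ($K = -2 + \frac{1}{3} \cdot 24631 = -2 + \frac{24631}{3} = \frac{24625}{3} \approx 8208.3$)
$J{\left(-180,155 \right)} - K = 128 - \frac{24625}{3} = - \frac{24241}{3}$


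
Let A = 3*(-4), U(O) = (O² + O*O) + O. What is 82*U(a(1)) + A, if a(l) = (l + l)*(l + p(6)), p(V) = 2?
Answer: 6384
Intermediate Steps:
a(l) = 2*l*(2 + l) (a(l) = (l + l)*(l + 2) = (2*l)*(2 + l) = 2*l*(2 + l))
U(O) = O + 2*O² (U(O) = (O² + O²) + O = 2*O² + O = O + 2*O²)
A = -12
82*U(a(1)) + A = 82*((2*1*(2 + 1))*(1 + 2*(2*1*(2 + 1)))) - 12 = 82*((2*1*3)*(1 + 2*(2*1*3))) - 12 = 82*(6*(1 + 2*6)) - 12 = 82*(6*(1 + 12)) - 12 = 82*(6*13) - 12 = 82*78 - 12 = 6396 - 12 = 6384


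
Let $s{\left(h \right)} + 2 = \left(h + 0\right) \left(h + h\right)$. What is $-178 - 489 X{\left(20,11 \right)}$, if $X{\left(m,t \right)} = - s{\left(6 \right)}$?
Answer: $34052$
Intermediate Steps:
$s{\left(h \right)} = -2 + 2 h^{2}$ ($s{\left(h \right)} = -2 + \left(h + 0\right) \left(h + h\right) = -2 + h 2 h = -2 + 2 h^{2}$)
$X{\left(m,t \right)} = -70$ ($X{\left(m,t \right)} = - (-2 + 2 \cdot 6^{2}) = - (-2 + 2 \cdot 36) = - (-2 + 72) = \left(-1\right) 70 = -70$)
$-178 - 489 X{\left(20,11 \right)} = -178 - -34230 = -178 + 34230 = 34052$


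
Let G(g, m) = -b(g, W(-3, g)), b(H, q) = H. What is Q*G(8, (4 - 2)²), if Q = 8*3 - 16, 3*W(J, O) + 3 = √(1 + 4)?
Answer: -64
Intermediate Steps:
W(J, O) = -1 + √5/3 (W(J, O) = -1 + √(1 + 4)/3 = -1 + √5/3)
G(g, m) = -g
Q = 8 (Q = 24 - 16 = 8)
Q*G(8, (4 - 2)²) = 8*(-1*8) = 8*(-8) = -64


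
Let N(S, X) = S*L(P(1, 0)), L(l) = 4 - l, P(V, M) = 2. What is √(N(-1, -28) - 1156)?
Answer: I*√1158 ≈ 34.029*I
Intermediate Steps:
N(S, X) = 2*S (N(S, X) = S*(4 - 1*2) = S*(4 - 2) = S*2 = 2*S)
√(N(-1, -28) - 1156) = √(2*(-1) - 1156) = √(-2 - 1156) = √(-1158) = I*√1158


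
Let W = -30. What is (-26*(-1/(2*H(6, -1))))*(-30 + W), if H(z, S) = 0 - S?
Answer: -780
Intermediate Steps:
H(z, S) = -S
(-26*(-1/(2*H(6, -1))))*(-30 + W) = (-26/((-2*1)*(-1*(-1))))*(-30 - 30) = -26/((-2*1))*(-60) = -26/(-2)*(-60) = -26*(-½)*(-60) = 13*(-60) = -780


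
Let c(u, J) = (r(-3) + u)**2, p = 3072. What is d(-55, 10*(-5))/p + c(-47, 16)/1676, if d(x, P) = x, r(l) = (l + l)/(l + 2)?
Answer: 1267963/1287168 ≈ 0.98508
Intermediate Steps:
r(l) = 2*l/(2 + l) (r(l) = (2*l)/(2 + l) = 2*l/(2 + l))
c(u, J) = (6 + u)**2 (c(u, J) = (2*(-3)/(2 - 3) + u)**2 = (2*(-3)/(-1) + u)**2 = (2*(-3)*(-1) + u)**2 = (6 + u)**2)
d(-55, 10*(-5))/p + c(-47, 16)/1676 = -55/3072 + (6 - 47)**2/1676 = -55*1/3072 + (-41)**2*(1/1676) = -55/3072 + 1681*(1/1676) = -55/3072 + 1681/1676 = 1267963/1287168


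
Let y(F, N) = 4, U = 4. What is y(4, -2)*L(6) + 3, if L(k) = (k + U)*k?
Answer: 243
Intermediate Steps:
L(k) = k*(4 + k) (L(k) = (k + 4)*k = (4 + k)*k = k*(4 + k))
y(4, -2)*L(6) + 3 = 4*(6*(4 + 6)) + 3 = 4*(6*10) + 3 = 4*60 + 3 = 240 + 3 = 243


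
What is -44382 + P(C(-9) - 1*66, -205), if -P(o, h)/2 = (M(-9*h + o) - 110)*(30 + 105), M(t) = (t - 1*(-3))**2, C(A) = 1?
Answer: -858368712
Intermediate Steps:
M(t) = (3 + t)**2 (M(t) = (t + 3)**2 = (3 + t)**2)
P(o, h) = 29700 - 270*(3 + o - 9*h)**2 (P(o, h) = -2*((3 + (-9*h + o))**2 - 110)*(30 + 105) = -2*((3 + (o - 9*h))**2 - 110)*135 = -2*((3 + o - 9*h)**2 - 110)*135 = -2*(-110 + (3 + o - 9*h)**2)*135 = -2*(-14850 + 135*(3 + o - 9*h)**2) = 29700 - 270*(3 + o - 9*h)**2)
-44382 + P(C(-9) - 1*66, -205) = -44382 + (29700 - 270*(3 + (1 - 1*66) - 9*(-205))**2) = -44382 + (29700 - 270*(3 + (1 - 66) + 1845)**2) = -44382 + (29700 - 270*(3 - 65 + 1845)**2) = -44382 + (29700 - 270*1783**2) = -44382 + (29700 - 270*3179089) = -44382 + (29700 - 858354030) = -44382 - 858324330 = -858368712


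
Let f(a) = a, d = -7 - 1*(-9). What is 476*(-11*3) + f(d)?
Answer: -15706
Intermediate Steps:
d = 2 (d = -7 + 9 = 2)
476*(-11*3) + f(d) = 476*(-11*3) + 2 = 476*(-33) + 2 = -15708 + 2 = -15706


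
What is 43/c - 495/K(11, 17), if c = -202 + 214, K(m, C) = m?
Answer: -497/12 ≈ -41.417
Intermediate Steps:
c = 12
43/c - 495/K(11, 17) = 43/12 - 495/11 = 43*(1/12) - 495*1/11 = 43/12 - 45 = -497/12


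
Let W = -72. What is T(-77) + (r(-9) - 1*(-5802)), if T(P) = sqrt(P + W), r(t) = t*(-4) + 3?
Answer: 5841 + I*sqrt(149) ≈ 5841.0 + 12.207*I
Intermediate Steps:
r(t) = 3 - 4*t (r(t) = -4*t + 3 = 3 - 4*t)
T(P) = sqrt(-72 + P) (T(P) = sqrt(P - 72) = sqrt(-72 + P))
T(-77) + (r(-9) - 1*(-5802)) = sqrt(-72 - 77) + ((3 - 4*(-9)) - 1*(-5802)) = sqrt(-149) + ((3 + 36) + 5802) = I*sqrt(149) + (39 + 5802) = I*sqrt(149) + 5841 = 5841 + I*sqrt(149)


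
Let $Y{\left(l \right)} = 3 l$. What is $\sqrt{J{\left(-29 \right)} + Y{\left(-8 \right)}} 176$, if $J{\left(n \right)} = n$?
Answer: $176 i \sqrt{53} \approx 1281.3 i$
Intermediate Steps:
$\sqrt{J{\left(-29 \right)} + Y{\left(-8 \right)}} 176 = \sqrt{-29 + 3 \left(-8\right)} 176 = \sqrt{-29 - 24} \cdot 176 = \sqrt{-53} \cdot 176 = i \sqrt{53} \cdot 176 = 176 i \sqrt{53}$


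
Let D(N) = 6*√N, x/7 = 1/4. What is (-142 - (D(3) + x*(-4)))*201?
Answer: -27135 - 1206*√3 ≈ -29224.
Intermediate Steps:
x = 7/4 (x = 7*(1/4) = 7*(1*(¼)) = 7*(¼) = 7/4 ≈ 1.7500)
(-142 - (D(3) + x*(-4)))*201 = (-142 - (6*√3 + (7/4)*(-4)))*201 = (-142 - (6*√3 - 7))*201 = (-142 - (-7 + 6*√3))*201 = (-142 + (7 - 6*√3))*201 = (-135 - 6*√3)*201 = -27135 - 1206*√3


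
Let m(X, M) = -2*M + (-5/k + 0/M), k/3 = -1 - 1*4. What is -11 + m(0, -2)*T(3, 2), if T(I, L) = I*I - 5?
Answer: 19/3 ≈ 6.3333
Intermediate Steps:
k = -15 (k = 3*(-1 - 1*4) = 3*(-1 - 4) = 3*(-5) = -15)
T(I, L) = -5 + I**2 (T(I, L) = I**2 - 5 = -5 + I**2)
m(X, M) = 1/3 - 2*M (m(X, M) = -2*M + (-5/(-15) + 0/M) = -2*M + (-5*(-1/15) + 0) = -2*M + (1/3 + 0) = -2*M + 1/3 = 1/3 - 2*M)
-11 + m(0, -2)*T(3, 2) = -11 + (1/3 - 2*(-2))*(-5 + 3**2) = -11 + (1/3 + 4)*(-5 + 9) = -11 + (13/3)*4 = -11 + 52/3 = 19/3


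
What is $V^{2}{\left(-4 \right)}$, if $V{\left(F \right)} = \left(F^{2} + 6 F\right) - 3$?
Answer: $121$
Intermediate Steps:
$V{\left(F \right)} = -3 + F^{2} + 6 F$
$V^{2}{\left(-4 \right)} = \left(-3 + \left(-4\right)^{2} + 6 \left(-4\right)\right)^{2} = \left(-3 + 16 - 24\right)^{2} = \left(-11\right)^{2} = 121$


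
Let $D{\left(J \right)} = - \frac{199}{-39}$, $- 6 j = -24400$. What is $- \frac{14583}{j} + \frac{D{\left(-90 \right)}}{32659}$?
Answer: $- \frac{55720717249}{15539152200} \approx -3.5858$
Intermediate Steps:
$j = \frac{12200}{3}$ ($j = \left(- \frac{1}{6}\right) \left(-24400\right) = \frac{12200}{3} \approx 4066.7$)
$D{\left(J \right)} = \frac{199}{39}$ ($D{\left(J \right)} = \left(-199\right) \left(- \frac{1}{39}\right) = \frac{199}{39}$)
$- \frac{14583}{j} + \frac{D{\left(-90 \right)}}{32659} = - \frac{14583}{\frac{12200}{3}} + \frac{199}{39 \cdot 32659} = \left(-14583\right) \frac{3}{12200} + \frac{199}{39} \cdot \frac{1}{32659} = - \frac{43749}{12200} + \frac{199}{1273701} = - \frac{55720717249}{15539152200}$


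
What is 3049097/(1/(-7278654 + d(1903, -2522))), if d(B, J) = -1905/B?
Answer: -42233897718088299/1903 ≈ -2.2193e+13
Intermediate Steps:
3049097/(1/(-7278654 + d(1903, -2522))) = 3049097/(1/(-7278654 - 1905/1903)) = 3049097/(1/(-13851280467/1903)) = 3049097/(-1903/13851280467) = 3049097*(-13851280467/1903) = -42233897718088299/1903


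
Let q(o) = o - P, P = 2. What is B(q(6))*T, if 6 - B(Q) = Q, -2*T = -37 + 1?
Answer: 36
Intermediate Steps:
q(o) = -2 + o (q(o) = o - 1*2 = o - 2 = -2 + o)
T = 18 (T = -(-37 + 1)/2 = -1/2*(-36) = 18)
B(Q) = 6 - Q
B(q(6))*T = (6 - (-2 + 6))*18 = (6 - 1*4)*18 = (6 - 4)*18 = 2*18 = 36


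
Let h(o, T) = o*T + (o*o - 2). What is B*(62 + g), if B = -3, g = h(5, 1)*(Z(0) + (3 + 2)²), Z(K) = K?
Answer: -2286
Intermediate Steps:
h(o, T) = -2 + o² + T*o (h(o, T) = T*o + (o² - 2) = T*o + (-2 + o²) = -2 + o² + T*o)
g = 700 (g = (-2 + 5² + 1*5)*(0 + (3 + 2)²) = (-2 + 25 + 5)*(0 + 5²) = 28*(0 + 25) = 28*25 = 700)
B*(62 + g) = -3*(62 + 700) = -3*762 = -2286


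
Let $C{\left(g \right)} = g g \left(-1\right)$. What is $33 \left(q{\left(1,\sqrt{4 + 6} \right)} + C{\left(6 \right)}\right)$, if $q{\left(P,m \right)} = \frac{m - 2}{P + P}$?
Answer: $-1221 + \frac{33 \sqrt{10}}{2} \approx -1168.8$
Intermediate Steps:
$C{\left(g \right)} = - g^{2}$ ($C{\left(g \right)} = g^{2} \left(-1\right) = - g^{2}$)
$q{\left(P,m \right)} = \frac{-2 + m}{2 P}$
$33 \left(q{\left(1,\sqrt{4 + 6} \right)} + C{\left(6 \right)}\right) = 33 \left(\frac{-2 + \sqrt{4 + 6}}{2 \cdot 1} - 6^{2}\right) = 33 \left(\frac{1}{2} \cdot 1 \left(-2 + \sqrt{10}\right) - 36\right) = 33 \left(\left(-1 + \frac{\sqrt{10}}{2}\right) - 36\right) = 33 \left(-37 + \frac{\sqrt{10}}{2}\right) = -1221 + \frac{33 \sqrt{10}}{2}$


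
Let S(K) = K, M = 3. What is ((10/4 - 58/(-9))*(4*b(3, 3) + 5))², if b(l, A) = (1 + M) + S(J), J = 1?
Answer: 16200625/324 ≈ 50002.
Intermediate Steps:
b(l, A) = 5 (b(l, A) = (1 + 3) + 1 = 4 + 1 = 5)
((10/4 - 58/(-9))*(4*b(3, 3) + 5))² = ((10/4 - 58/(-9))*(4*5 + 5))² = ((10*(¼) - 58*(-⅑))*(20 + 5))² = ((5/2 + 58/9)*25)² = ((161/18)*25)² = (4025/18)² = 16200625/324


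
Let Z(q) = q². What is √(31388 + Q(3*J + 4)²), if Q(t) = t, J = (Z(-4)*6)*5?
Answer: 2*√529131 ≈ 1454.8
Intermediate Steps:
J = 480 (J = ((-4)²*6)*5 = (16*6)*5 = 96*5 = 480)
√(31388 + Q(3*J + 4)²) = √(31388 + (3*480 + 4)²) = √(31388 + (1440 + 4)²) = √(31388 + 1444²) = √(31388 + 2085136) = √2116524 = 2*√529131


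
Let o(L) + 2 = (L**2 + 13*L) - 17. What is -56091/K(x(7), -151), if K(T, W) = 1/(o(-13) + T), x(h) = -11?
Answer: 1682730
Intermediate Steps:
o(L) = -19 + L**2 + 13*L (o(L) = -2 + ((L**2 + 13*L) - 17) = -2 + (-17 + L**2 + 13*L) = -19 + L**2 + 13*L)
K(T, W) = 1/(-19 + T) (K(T, W) = 1/((-19 + (-13)**2 + 13*(-13)) + T) = 1/((-19 + 169 - 169) + T) = 1/(-19 + T))
-56091/K(x(7), -151) = -56091/(1/(-19 - 11)) = -56091/(1/(-30)) = -56091/(-1/30) = -56091*(-30) = 1682730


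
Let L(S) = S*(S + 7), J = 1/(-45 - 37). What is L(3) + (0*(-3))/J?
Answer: 30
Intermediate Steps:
J = -1/82 (J = 1/(-82) = -1/82 ≈ -0.012195)
L(S) = S*(7 + S)
L(3) + (0*(-3))/J = 3*(7 + 3) + (0*(-3))/(-1/82) = 3*10 - 82*0 = 30 + 0 = 30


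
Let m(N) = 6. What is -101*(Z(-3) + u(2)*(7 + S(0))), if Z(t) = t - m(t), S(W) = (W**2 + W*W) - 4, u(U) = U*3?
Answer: -909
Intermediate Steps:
u(U) = 3*U
S(W) = -4 + 2*W**2 (S(W) = (W**2 + W**2) - 4 = 2*W**2 - 4 = -4 + 2*W**2)
Z(t) = -6 + t (Z(t) = t - 1*6 = t - 6 = -6 + t)
-101*(Z(-3) + u(2)*(7 + S(0))) = -101*((-6 - 3) + (3*2)*(7 + (-4 + 2*0**2))) = -101*(-9 + 6*(7 + (-4 + 2*0))) = -101*(-9 + 6*(7 + (-4 + 0))) = -101*(-9 + 6*(7 - 4)) = -101*(-9 + 6*3) = -101*(-9 + 18) = -101*9 = -909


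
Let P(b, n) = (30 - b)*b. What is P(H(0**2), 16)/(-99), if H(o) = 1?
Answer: -29/99 ≈ -0.29293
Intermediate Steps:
P(b, n) = b*(30 - b)
P(H(0**2), 16)/(-99) = (1*(30 - 1*1))/(-99) = (1*(30 - 1))*(-1/99) = (1*29)*(-1/99) = 29*(-1/99) = -29/99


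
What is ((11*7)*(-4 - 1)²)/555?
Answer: 385/111 ≈ 3.4685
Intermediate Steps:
((11*7)*(-4 - 1)²)/555 = (77*(-5)²)*(1/555) = (77*25)*(1/555) = 1925*(1/555) = 385/111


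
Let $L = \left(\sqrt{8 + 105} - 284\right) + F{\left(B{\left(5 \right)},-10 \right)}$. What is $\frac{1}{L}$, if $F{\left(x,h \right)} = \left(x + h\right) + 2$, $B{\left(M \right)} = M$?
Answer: $- \frac{287}{82256} - \frac{\sqrt{113}}{82256} \approx -0.0036183$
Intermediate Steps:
$F{\left(x,h \right)} = 2 + h + x$ ($F{\left(x,h \right)} = \left(h + x\right) + 2 = 2 + h + x$)
$L = -287 + \sqrt{113}$ ($L = \left(\sqrt{8 + 105} - 284\right) + \left(2 - 10 + 5\right) = \left(\sqrt{113} - 284\right) - 3 = \left(-284 + \sqrt{113}\right) - 3 = -287 + \sqrt{113} \approx -276.37$)
$\frac{1}{L} = \frac{1}{-287 + \sqrt{113}}$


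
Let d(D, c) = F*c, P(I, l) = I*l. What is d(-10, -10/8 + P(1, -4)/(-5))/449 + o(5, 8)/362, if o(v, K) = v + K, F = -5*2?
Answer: 3733/81269 ≈ 0.045934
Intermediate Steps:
F = -10
o(v, K) = K + v
d(D, c) = -10*c
d(-10, -10/8 + P(1, -4)/(-5))/449 + o(5, 8)/362 = -10*(-10/8 + (1*(-4))/(-5))/449 + (8 + 5)/362 = -10*(-10*⅛ - 4*(-⅕))*(1/449) + 13*(1/362) = -10*(-5/4 + ⅘)*(1/449) + 13/362 = -10*(-9/20)*(1/449) + 13/362 = (9/2)*(1/449) + 13/362 = 9/898 + 13/362 = 3733/81269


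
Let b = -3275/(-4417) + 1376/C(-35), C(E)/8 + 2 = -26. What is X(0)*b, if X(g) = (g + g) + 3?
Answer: -71574/4417 ≈ -16.204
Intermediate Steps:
X(g) = 3 + 2*g (X(g) = 2*g + 3 = 3 + 2*g)
C(E) = -224 (C(E) = -16 + 8*(-26) = -16 - 208 = -224)
b = -23858/4417 (b = -3275/(-4417) + 1376/(-224) = -3275*(-1/4417) + 1376*(-1/224) = 3275/4417 - 43/7 = -23858/4417 ≈ -5.4014)
X(0)*b = (3 + 2*0)*(-23858/4417) = (3 + 0)*(-23858/4417) = 3*(-23858/4417) = -71574/4417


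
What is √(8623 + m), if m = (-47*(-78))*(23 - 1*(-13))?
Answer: √140599 ≈ 374.97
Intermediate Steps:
m = 131976 (m = 3666*(23 + 13) = 3666*36 = 131976)
√(8623 + m) = √(8623 + 131976) = √140599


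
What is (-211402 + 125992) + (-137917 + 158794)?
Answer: -64533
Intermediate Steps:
(-211402 + 125992) + (-137917 + 158794) = -85410 + 20877 = -64533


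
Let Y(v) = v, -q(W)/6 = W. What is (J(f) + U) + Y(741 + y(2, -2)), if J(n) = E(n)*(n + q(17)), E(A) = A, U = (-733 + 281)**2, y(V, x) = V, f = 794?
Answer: 754495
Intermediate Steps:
U = 204304 (U = (-452)**2 = 204304)
q(W) = -6*W
J(n) = n*(-102 + n) (J(n) = n*(n - 6*17) = n*(n - 102) = n*(-102 + n))
(J(f) + U) + Y(741 + y(2, -2)) = (794*(-102 + 794) + 204304) + (741 + 2) = (794*692 + 204304) + 743 = (549448 + 204304) + 743 = 753752 + 743 = 754495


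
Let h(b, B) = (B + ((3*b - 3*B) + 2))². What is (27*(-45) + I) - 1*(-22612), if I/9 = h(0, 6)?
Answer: 22297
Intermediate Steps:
h(b, B) = (2 - 2*B + 3*b)² (h(b, B) = (B + ((-3*B + 3*b) + 2))² = (B + (2 - 3*B + 3*b))² = (2 - 2*B + 3*b)²)
I = 900 (I = 9*(2 - 2*6 + 3*0)² = 9*(2 - 12 + 0)² = 9*(-10)² = 9*100 = 900)
(27*(-45) + I) - 1*(-22612) = (27*(-45) + 900) - 1*(-22612) = (-1215 + 900) + 22612 = -315 + 22612 = 22297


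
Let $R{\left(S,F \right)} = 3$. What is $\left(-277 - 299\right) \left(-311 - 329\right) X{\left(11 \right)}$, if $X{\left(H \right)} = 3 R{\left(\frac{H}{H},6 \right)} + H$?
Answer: $7372800$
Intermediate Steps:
$X{\left(H \right)} = 9 + H$ ($X{\left(H \right)} = 3 \cdot 3 + H = 9 + H$)
$\left(-277 - 299\right) \left(-311 - 329\right) X{\left(11 \right)} = \left(-277 - 299\right) \left(-311 - 329\right) \left(9 + 11\right) = \left(-576\right) \left(-640\right) 20 = 368640 \cdot 20 = 7372800$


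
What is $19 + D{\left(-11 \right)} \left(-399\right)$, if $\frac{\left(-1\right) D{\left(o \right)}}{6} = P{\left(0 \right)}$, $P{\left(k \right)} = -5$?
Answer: $-11951$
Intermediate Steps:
$D{\left(o \right)} = 30$ ($D{\left(o \right)} = \left(-6\right) \left(-5\right) = 30$)
$19 + D{\left(-11 \right)} \left(-399\right) = 19 + 30 \left(-399\right) = 19 - 11970 = -11951$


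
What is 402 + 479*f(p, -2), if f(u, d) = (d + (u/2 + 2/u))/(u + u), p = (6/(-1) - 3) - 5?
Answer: 27362/49 ≈ 558.41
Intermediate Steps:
p = -14 (p = (6*(-1) - 3) - 5 = (-6 - 3) - 5 = -9 - 5 = -14)
f(u, d) = (d + u/2 + 2/u)/(2*u) (f(u, d) = (d + (u*(½) + 2/u))/((2*u)) = (d + (u/2 + 2/u))*(1/(2*u)) = (d + u/2 + 2/u)*(1/(2*u)) = (d + u/2 + 2/u)/(2*u))
402 + 479*f(p, -2) = 402 + 479*(¼ + (-14)⁻² + (½)*(-2)/(-14)) = 402 + 479*(¼ + 1/196 + (½)*(-2)*(-1/14)) = 402 + 479*(¼ + 1/196 + 1/14) = 402 + 479*(16/49) = 402 + 7664/49 = 27362/49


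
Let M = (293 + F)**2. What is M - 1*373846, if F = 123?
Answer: -200790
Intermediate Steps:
M = 173056 (M = (293 + 123)**2 = 416**2 = 173056)
M - 1*373846 = 173056 - 1*373846 = 173056 - 373846 = -200790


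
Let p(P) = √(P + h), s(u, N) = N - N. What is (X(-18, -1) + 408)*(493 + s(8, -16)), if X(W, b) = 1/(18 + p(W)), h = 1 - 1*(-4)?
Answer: 67794402/337 - 493*I*√13/337 ≈ 2.0117e+5 - 5.2746*I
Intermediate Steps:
h = 5 (h = 1 + 4 = 5)
s(u, N) = 0
p(P) = √(5 + P) (p(P) = √(P + 5) = √(5 + P))
X(W, b) = 1/(18 + √(5 + W))
(X(-18, -1) + 408)*(493 + s(8, -16)) = (1/(18 + √(5 - 18)) + 408)*(493 + 0) = (1/(18 + √(-13)) + 408)*493 = (1/(18 + I*√13) + 408)*493 = (408 + 1/(18 + I*√13))*493 = 201144 + 493/(18 + I*√13)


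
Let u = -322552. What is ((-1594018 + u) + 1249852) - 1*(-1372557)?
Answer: 705839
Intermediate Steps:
((-1594018 + u) + 1249852) - 1*(-1372557) = ((-1594018 - 322552) + 1249852) - 1*(-1372557) = (-1916570 + 1249852) + 1372557 = -666718 + 1372557 = 705839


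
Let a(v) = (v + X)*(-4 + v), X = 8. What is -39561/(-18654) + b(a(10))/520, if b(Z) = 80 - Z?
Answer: 417696/202085 ≈ 2.0669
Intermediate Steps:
a(v) = (-4 + v)*(8 + v) (a(v) = (v + 8)*(-4 + v) = (8 + v)*(-4 + v) = (-4 + v)*(8 + v))
-39561/(-18654) + b(a(10))/520 = -39561/(-18654) + (80 - (-32 + 10² + 4*10))/520 = -39561*(-1/18654) + (80 - (-32 + 100 + 40))*(1/520) = 13187/6218 + (80 - 1*108)*(1/520) = 13187/6218 + (80 - 108)*(1/520) = 13187/6218 - 28*1/520 = 13187/6218 - 7/130 = 417696/202085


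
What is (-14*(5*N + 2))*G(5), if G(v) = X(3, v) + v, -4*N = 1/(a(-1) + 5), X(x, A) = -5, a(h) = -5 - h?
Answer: 0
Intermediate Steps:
N = -¼ (N = -1/(4*((-5 - 1*(-1)) + 5)) = -1/(4*((-5 + 1) + 5)) = -1/(4*(-4 + 5)) = -¼/1 = -¼*1 = -¼ ≈ -0.25000)
G(v) = -5 + v
(-14*(5*N + 2))*G(5) = (-14*(5*(-¼) + 2))*(-5 + 5) = -14*(-5/4 + 2)*0 = -14*¾*0 = -21/2*0 = 0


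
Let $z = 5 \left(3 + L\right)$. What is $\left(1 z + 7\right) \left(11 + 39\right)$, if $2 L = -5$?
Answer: $475$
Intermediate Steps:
$L = - \frac{5}{2}$ ($L = \frac{1}{2} \left(-5\right) = - \frac{5}{2} \approx -2.5$)
$z = \frac{5}{2}$ ($z = 5 \left(3 - \frac{5}{2}\right) = 5 \cdot \frac{1}{2} = \frac{5}{2} \approx 2.5$)
$\left(1 z + 7\right) \left(11 + 39\right) = \left(1 \cdot \frac{5}{2} + 7\right) \left(11 + 39\right) = \left(\frac{5}{2} + 7\right) 50 = \frac{19}{2} \cdot 50 = 475$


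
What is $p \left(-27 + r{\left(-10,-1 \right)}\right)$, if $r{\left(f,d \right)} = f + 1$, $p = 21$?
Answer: $-756$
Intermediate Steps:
$r{\left(f,d \right)} = 1 + f$
$p \left(-27 + r{\left(-10,-1 \right)}\right) = 21 \left(-27 + \left(1 - 10\right)\right) = 21 \left(-27 - 9\right) = 21 \left(-36\right) = -756$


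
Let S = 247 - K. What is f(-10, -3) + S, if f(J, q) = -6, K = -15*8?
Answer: 361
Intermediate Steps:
K = -120
S = 367 (S = 247 - 1*(-120) = 247 + 120 = 367)
f(-10, -3) + S = -6 + 367 = 361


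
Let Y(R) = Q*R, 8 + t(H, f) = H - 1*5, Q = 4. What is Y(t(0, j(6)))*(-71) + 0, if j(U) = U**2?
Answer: 3692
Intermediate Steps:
t(H, f) = -13 + H (t(H, f) = -8 + (H - 1*5) = -8 + (H - 5) = -8 + (-5 + H) = -13 + H)
Y(R) = 4*R
Y(t(0, j(6)))*(-71) + 0 = (4*(-13 + 0))*(-71) + 0 = (4*(-13))*(-71) + 0 = -52*(-71) + 0 = 3692 + 0 = 3692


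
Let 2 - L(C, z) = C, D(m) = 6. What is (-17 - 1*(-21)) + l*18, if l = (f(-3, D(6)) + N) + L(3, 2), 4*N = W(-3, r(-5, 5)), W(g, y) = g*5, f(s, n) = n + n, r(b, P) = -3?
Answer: 269/2 ≈ 134.50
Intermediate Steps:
L(C, z) = 2 - C
f(s, n) = 2*n
W(g, y) = 5*g
N = -15/4 (N = (5*(-3))/4 = (¼)*(-15) = -15/4 ≈ -3.7500)
l = 29/4 (l = (2*6 - 15/4) + (2 - 1*3) = (12 - 15/4) + (2 - 3) = 33/4 - 1 = 29/4 ≈ 7.2500)
(-17 - 1*(-21)) + l*18 = (-17 - 1*(-21)) + (29/4)*18 = (-17 + 21) + 261/2 = 4 + 261/2 = 269/2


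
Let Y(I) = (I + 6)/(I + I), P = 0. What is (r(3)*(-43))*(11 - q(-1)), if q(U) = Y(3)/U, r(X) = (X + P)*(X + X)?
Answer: -9675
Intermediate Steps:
Y(I) = (6 + I)/(2*I) (Y(I) = (6 + I)/((2*I)) = (6 + I)*(1/(2*I)) = (6 + I)/(2*I))
r(X) = 2*X² (r(X) = (X + 0)*(X + X) = X*(2*X) = 2*X²)
q(U) = 3/(2*U) (q(U) = ((½)*(6 + 3)/3)/U = ((½)*(⅓)*9)/U = 3/(2*U))
(r(3)*(-43))*(11 - q(-1)) = ((2*3²)*(-43))*(11 - 3/(2*(-1))) = ((2*9)*(-43))*(11 - 3*(-1)/2) = (18*(-43))*(11 - 1*(-3/2)) = -774*(11 + 3/2) = -774*25/2 = -9675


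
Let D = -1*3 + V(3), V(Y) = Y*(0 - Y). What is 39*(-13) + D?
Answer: -519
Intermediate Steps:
V(Y) = -Y**2 (V(Y) = Y*(-Y) = -Y**2)
D = -12 (D = -1*3 - 1*3**2 = -3 - 1*9 = -3 - 9 = -12)
39*(-13) + D = 39*(-13) - 12 = -507 - 12 = -519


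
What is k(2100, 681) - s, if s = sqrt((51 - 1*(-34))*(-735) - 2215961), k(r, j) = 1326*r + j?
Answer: 2785281 - 2*I*sqrt(569609) ≈ 2.7853e+6 - 1509.4*I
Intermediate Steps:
k(r, j) = j + 1326*r
s = 2*I*sqrt(569609) (s = sqrt((51 + 34)*(-735) - 2215961) = sqrt(85*(-735) - 2215961) = sqrt(-62475 - 2215961) = sqrt(-2278436) = 2*I*sqrt(569609) ≈ 1509.4*I)
k(2100, 681) - s = (681 + 1326*2100) - 2*I*sqrt(569609) = (681 + 2784600) - 2*I*sqrt(569609) = 2785281 - 2*I*sqrt(569609)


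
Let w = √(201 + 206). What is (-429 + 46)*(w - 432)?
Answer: 165456 - 383*√407 ≈ 1.5773e+5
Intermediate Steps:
w = √407 ≈ 20.174
(-429 + 46)*(w - 432) = (-429 + 46)*(√407 - 432) = -383*(-432 + √407) = 165456 - 383*√407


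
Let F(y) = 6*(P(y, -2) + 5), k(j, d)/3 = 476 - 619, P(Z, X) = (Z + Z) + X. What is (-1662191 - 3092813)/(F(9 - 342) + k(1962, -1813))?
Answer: 4755004/4407 ≈ 1079.0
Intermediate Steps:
P(Z, X) = X + 2*Z (P(Z, X) = 2*Z + X = X + 2*Z)
k(j, d) = -429 (k(j, d) = 3*(476 - 619) = 3*(-143) = -429)
F(y) = 18 + 12*y (F(y) = 6*((-2 + 2*y) + 5) = 6*(3 + 2*y) = 18 + 12*y)
(-1662191 - 3092813)/(F(9 - 342) + k(1962, -1813)) = (-1662191 - 3092813)/((18 + 12*(9 - 342)) - 429) = -4755004/((18 + 12*(-333)) - 429) = -4755004/((18 - 3996) - 429) = -4755004/(-3978 - 429) = -4755004/(-4407) = -4755004*(-1/4407) = 4755004/4407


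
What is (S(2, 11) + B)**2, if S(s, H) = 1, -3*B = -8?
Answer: 121/9 ≈ 13.444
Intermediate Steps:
B = 8/3 (B = -1/3*(-8) = 8/3 ≈ 2.6667)
(S(2, 11) + B)**2 = (1 + 8/3)**2 = (11/3)**2 = 121/9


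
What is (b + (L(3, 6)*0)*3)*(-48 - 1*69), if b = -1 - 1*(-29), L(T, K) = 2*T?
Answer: -3276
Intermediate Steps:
b = 28 (b = -1 + 29 = 28)
(b + (L(3, 6)*0)*3)*(-48 - 1*69) = (28 + ((2*3)*0)*3)*(-48 - 1*69) = (28 + (6*0)*3)*(-48 - 69) = (28 + 0*3)*(-117) = (28 + 0)*(-117) = 28*(-117) = -3276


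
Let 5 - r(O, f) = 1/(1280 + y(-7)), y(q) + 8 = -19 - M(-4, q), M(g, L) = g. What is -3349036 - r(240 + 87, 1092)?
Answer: -4209744536/1257 ≈ -3.3490e+6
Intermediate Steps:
y(q) = -23 (y(q) = -8 + (-19 - 1*(-4)) = -8 + (-19 + 4) = -8 - 15 = -23)
r(O, f) = 6284/1257 (r(O, f) = 5 - 1/(1280 - 23) = 5 - 1/1257 = 6284/1257)
-3349036 - r(240 + 87, 1092) = -3349036 - 1*6284/1257 = -3349036 - 6284/1257 = -4209744536/1257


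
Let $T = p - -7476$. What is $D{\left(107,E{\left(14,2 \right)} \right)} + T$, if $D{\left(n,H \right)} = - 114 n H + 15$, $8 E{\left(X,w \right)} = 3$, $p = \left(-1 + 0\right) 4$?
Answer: $\frac{11651}{4} \approx 2912.8$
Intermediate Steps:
$p = -4$ ($p = \left(-1\right) 4 = -4$)
$E{\left(X,w \right)} = \frac{3}{8}$ ($E{\left(X,w \right)} = \frac{1}{8} \cdot 3 = \frac{3}{8}$)
$D{\left(n,H \right)} = 15 - 114 H n$ ($D{\left(n,H \right)} = - 114 H n + 15 = 15 - 114 H n$)
$T = 7472$ ($T = -4 - -7476 = -4 + 7476 = 7472$)
$D{\left(107,E{\left(14,2 \right)} \right)} + T = \left(15 - \frac{171}{4} \cdot 107\right) + 7472 = \left(15 - \frac{18297}{4}\right) + 7472 = - \frac{18237}{4} + 7472 = \frac{11651}{4}$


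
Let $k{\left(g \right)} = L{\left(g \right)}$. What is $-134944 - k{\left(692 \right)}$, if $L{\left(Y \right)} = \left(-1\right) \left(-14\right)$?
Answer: $-134958$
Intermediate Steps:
$L{\left(Y \right)} = 14$
$k{\left(g \right)} = 14$
$-134944 - k{\left(692 \right)} = -134944 - 14 = -134958$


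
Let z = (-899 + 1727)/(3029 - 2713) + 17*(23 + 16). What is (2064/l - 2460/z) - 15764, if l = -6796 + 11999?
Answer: -8360168867/530222 ≈ -15767.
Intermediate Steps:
l = 5203
z = 52584/79 (z = 828/316 + 17*39 = 828*(1/316) + 663 = 207/79 + 663 = 52584/79 ≈ 665.62)
(2064/l - 2460/z) - 15764 = (2064/5203 - 2460/52584/79) - 15764 = (2064*(1/5203) - 2460*79/52584) - 15764 = (48/121 - 16195/4382) - 15764 = -1749259/530222 - 15764 = -8360168867/530222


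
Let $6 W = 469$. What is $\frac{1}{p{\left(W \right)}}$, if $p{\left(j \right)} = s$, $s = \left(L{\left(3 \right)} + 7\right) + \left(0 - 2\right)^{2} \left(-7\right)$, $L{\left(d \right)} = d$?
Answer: $- \frac{1}{18} \approx -0.055556$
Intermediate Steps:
$W = \frac{469}{6}$ ($W = \frac{1}{6} \cdot 469 = \frac{469}{6} \approx 78.167$)
$s = -18$ ($s = \left(3 + 7\right) + \left(0 - 2\right)^{2} \left(-7\right) = 10 + \left(-2\right)^{2} \left(-7\right) = 10 + 4 \left(-7\right) = 10 - 28 = -18$)
$p{\left(j \right)} = -18$
$\frac{1}{p{\left(W \right)}} = \frac{1}{-18} = - \frac{1}{18}$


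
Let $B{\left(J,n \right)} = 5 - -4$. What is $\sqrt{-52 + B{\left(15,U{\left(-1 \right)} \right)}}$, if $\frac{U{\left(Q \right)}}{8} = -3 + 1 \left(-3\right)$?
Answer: $i \sqrt{43} \approx 6.5574 i$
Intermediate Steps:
$U{\left(Q \right)} = -48$ ($U{\left(Q \right)} = 8 \left(-3 + 1 \left(-3\right)\right) = 8 \left(-3 - 3\right) = 8 \left(-6\right) = -48$)
$B{\left(J,n \right)} = 9$ ($B{\left(J,n \right)} = 5 + 4 = 9$)
$\sqrt{-52 + B{\left(15,U{\left(-1 \right)} \right)}} = \sqrt{-52 + 9} = \sqrt{-43} = i \sqrt{43}$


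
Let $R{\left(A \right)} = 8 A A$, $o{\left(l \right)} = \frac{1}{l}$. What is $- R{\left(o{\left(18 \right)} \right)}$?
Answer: $- \frac{2}{81} \approx -0.024691$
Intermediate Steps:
$R{\left(A \right)} = 8 A^{2}$
$- R{\left(o{\left(18 \right)} \right)} = - 8 \left(\frac{1}{18}\right)^{2} = - \frac{8}{324} = \left(-1\right) \frac{2}{81} = - \frac{2}{81}$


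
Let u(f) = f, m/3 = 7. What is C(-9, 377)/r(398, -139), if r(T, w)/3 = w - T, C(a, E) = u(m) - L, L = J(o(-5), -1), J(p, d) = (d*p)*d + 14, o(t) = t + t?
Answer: -17/1611 ≈ -0.010552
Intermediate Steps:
m = 21 (m = 3*7 = 21)
o(t) = 2*t
J(p, d) = 14 + p*d² (J(p, d) = p*d² + 14 = 14 + p*d²)
L = 4 (L = 14 + (2*(-5))*(-1)² = 14 - 10*1 = 14 - 10 = 4)
C(a, E) = 17 (C(a, E) = 21 - 1*4 = 21 - 4 = 17)
r(T, w) = -3*T + 3*w (r(T, w) = 3*(w - T) = -3*T + 3*w)
C(-9, 377)/r(398, -139) = 17/(-3*398 + 3*(-139)) = 17/(-1194 - 417) = 17/(-1611) = 17*(-1/1611) = -17/1611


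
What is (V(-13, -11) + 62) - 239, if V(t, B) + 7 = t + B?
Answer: -208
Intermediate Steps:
V(t, B) = -7 + B + t (V(t, B) = -7 + (t + B) = -7 + (B + t) = -7 + B + t)
(V(-13, -11) + 62) - 239 = ((-7 - 11 - 13) + 62) - 239 = (-31 + 62) - 239 = 31 - 239 = -208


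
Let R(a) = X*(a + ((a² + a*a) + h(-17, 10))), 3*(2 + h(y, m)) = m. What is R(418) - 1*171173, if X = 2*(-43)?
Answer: -90779291/3 ≈ -3.0260e+7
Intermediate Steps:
h(y, m) = -2 + m/3
X = -86
R(a) = -344/3 - 172*a² - 86*a (R(a) = -86*(a + ((a² + a*a) + (-2 + (⅓)*10))) = -86*(a + ((a² + a²) + (-2 + 10/3))) = -86*(a + (2*a² + 4/3)) = -86*(a + (4/3 + 2*a²)) = -86*(4/3 + a + 2*a²) = -344/3 - 172*a² - 86*a)
R(418) - 1*171173 = (-344/3 - 172*418² - 86*418) - 1*171173 = (-344/3 - 172*174724 - 35948) - 171173 = (-344/3 - 30052528 - 35948) - 171173 = -90265772/3 - 171173 = -90779291/3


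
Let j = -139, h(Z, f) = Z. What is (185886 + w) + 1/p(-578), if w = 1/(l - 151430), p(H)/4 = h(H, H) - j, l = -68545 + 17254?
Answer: 66171340430859/355978076 ≈ 1.8589e+5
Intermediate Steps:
l = -51291
p(H) = 556 + 4*H (p(H) = 4*(H - 1*(-139)) = 4*(H + 139) = 4*(139 + H) = 556 + 4*H)
w = -1/202721 (w = 1/(-51291 - 151430) = 1/(-202721) = -1/202721 ≈ -4.9329e-6)
(185886 + w) + 1/p(-578) = (185886 - 1/202721) + 1/(556 + 4*(-578)) = 37682995805/202721 + 1/(556 - 2312) = 37682995805/202721 + 1/(-1756) = 37682995805/202721 - 1/1756 = 66171340430859/355978076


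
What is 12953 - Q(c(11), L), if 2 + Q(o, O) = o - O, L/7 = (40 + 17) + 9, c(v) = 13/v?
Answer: 147574/11 ≈ 13416.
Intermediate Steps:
L = 462 (L = 7*((40 + 17) + 9) = 7*(57 + 9) = 7*66 = 462)
Q(o, O) = -2 + o - O (Q(o, O) = -2 + (o - O) = -2 + o - O)
12953 - Q(c(11), L) = 12953 - (-2 + 13/11 - 1*462) = 12953 - (-2 + 13*(1/11) - 462) = 12953 - (-2 + 13/11 - 462) = 12953 - 1*(-5091/11) = 12953 + 5091/11 = 147574/11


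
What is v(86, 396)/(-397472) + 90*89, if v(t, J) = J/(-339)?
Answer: 89940957873/11228584 ≈ 8010.0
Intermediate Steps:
v(t, J) = -J/339 (v(t, J) = J*(-1/339) = -J/339)
v(86, 396)/(-397472) + 90*89 = -1/339*396/(-397472) + 90*89 = -132/113*(-1/397472) + 8010 = 33/11228584 + 8010 = 89940957873/11228584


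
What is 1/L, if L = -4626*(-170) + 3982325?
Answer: 1/4768745 ≈ 2.0970e-7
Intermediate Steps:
L = 4768745 (L = 786420 + 3982325 = 4768745)
1/L = 1/4768745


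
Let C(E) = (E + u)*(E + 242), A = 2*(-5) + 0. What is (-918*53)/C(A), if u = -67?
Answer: 24327/8932 ≈ 2.7236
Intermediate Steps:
A = -10 (A = -10 + 0 = -10)
C(E) = (-67 + E)*(242 + E) (C(E) = (E - 67)*(E + 242) = (-67 + E)*(242 + E))
(-918*53)/C(A) = (-918*53)/(-16214 + (-10)**2 + 175*(-10)) = -48654/(-16214 + 100 - 1750) = -48654/(-17864) = -48654*(-1/17864) = 24327/8932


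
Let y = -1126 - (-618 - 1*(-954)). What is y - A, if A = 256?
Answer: -1718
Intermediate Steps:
y = -1462 (y = -1126 - (-618 + 954) = -1126 - 1*336 = -1126 - 336 = -1462)
y - A = -1462 - 1*256 = -1462 - 256 = -1718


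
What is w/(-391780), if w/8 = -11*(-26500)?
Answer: -116600/19589 ≈ -5.9523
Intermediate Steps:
w = 2332000 (w = 8*(-11*(-26500)) = 8*291500 = 2332000)
w/(-391780) = 2332000/(-391780) = 2332000*(-1/391780) = -116600/19589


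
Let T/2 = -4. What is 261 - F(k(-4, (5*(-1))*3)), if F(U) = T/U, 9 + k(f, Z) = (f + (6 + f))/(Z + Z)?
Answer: 17427/67 ≈ 260.10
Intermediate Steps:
T = -8 (T = 2*(-4) = -8)
k(f, Z) = -9 + (6 + 2*f)/(2*Z) (k(f, Z) = -9 + (f + (6 + f))/(Z + Z) = -9 + (6 + 2*f)/((2*Z)) = -9 + (6 + 2*f)*(1/(2*Z)) = -9 + (6 + 2*f)/(2*Z))
F(U) = -8/U
261 - F(k(-4, (5*(-1))*3)) = 261 - (-8)/((3 - 4 - 9*5*(-1)*3)/(((5*(-1))*3))) = 261 - (-8)/((3 - 4 - (-45)*3)/((-5*3))) = 261 - (-8)/((3 - 4 - 9*(-15))/(-15)) = 261 - (-8)/((-(3 - 4 + 135)/15)) = 261 - (-8)/((-1/15*134)) = 261 - (-8)/(-134/15) = 261 - (-8)*(-15)/134 = 261 - 1*60/67 = 261 - 60/67 = 17427/67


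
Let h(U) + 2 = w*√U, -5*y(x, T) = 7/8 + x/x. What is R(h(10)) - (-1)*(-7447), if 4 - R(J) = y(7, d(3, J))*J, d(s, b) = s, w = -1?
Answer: -29775/4 - 3*√10/8 ≈ -7444.9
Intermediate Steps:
y(x, T) = -3/8 (y(x, T) = -(7/8 + x/x)/5 = -(7*(⅛) + 1)/5 = -(7/8 + 1)/5 = -⅕*15/8 = -3/8)
h(U) = -2 - √U
R(J) = 4 + 3*J/8 (R(J) = 4 - (-3)*J/8 = 4 + 3*J/8)
R(h(10)) - (-1)*(-7447) = (4 + 3*(-2 - √10)/8) - (-1)*(-7447) = (4 + (-¾ - 3*√10/8)) - 1*7447 = (13/4 - 3*√10/8) - 7447 = -29775/4 - 3*√10/8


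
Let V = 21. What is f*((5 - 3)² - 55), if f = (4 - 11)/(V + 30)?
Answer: 7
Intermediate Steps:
f = -7/51 (f = (4 - 11)/(21 + 30) = -7/51 ≈ -0.13725)
f*((5 - 3)² - 55) = -7*((5 - 3)² - 55)/51 = -7*(2² - 55)/51 = -7*(4 - 55)/51 = -7/51*(-51) = 7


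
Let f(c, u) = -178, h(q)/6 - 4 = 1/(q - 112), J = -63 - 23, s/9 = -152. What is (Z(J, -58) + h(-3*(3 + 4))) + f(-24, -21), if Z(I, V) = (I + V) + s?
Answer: -221584/133 ≈ -1666.0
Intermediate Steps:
s = -1368 (s = 9*(-152) = -1368)
J = -86
h(q) = 24 + 6/(-112 + q) (h(q) = 24 + 6/(q - 112) = 24 + 6/(-112 + q))
Z(I, V) = -1368 + I + V (Z(I, V) = (I + V) - 1368 = -1368 + I + V)
(Z(J, -58) + h(-3*(3 + 4))) + f(-24, -21) = ((-1368 - 86 - 58) + 6*(-447 + 4*(-3*(3 + 4)))/(-112 - 3*(3 + 4))) - 178 = (-1512 + 6*(-447 + 4*(-3*7))/(-112 - 3*7)) - 178 = (-1512 + 6*(-447 + 4*(-21))/(-112 - 21)) - 178 = (-1512 + 6*(-447 - 84)/(-133)) - 178 = (-1512 + 6*(-1/133)*(-531)) - 178 = (-1512 + 3186/133) - 178 = -197910/133 - 178 = -221584/133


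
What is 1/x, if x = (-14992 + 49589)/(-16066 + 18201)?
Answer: 2135/34597 ≈ 0.061711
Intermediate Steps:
x = 34597/2135 ≈ 16.205
1/x = 1/(34597/2135) = 2135/34597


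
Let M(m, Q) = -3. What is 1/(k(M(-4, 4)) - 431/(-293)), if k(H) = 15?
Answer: 293/4826 ≈ 0.060713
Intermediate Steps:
1/(k(M(-4, 4)) - 431/(-293)) = 1/(15 - 431/(-293)) = 1/(15 - 431*(-1/293)) = 1/(15 + 431/293) = 1/(4826/293) = 293/4826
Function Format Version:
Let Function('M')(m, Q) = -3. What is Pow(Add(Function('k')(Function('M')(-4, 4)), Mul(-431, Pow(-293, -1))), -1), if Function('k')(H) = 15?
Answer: Rational(293, 4826) ≈ 0.060713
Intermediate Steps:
Pow(Add(Function('k')(Function('M')(-4, 4)), Mul(-431, Pow(-293, -1))), -1) = Pow(Add(15, Mul(-431, Pow(-293, -1))), -1) = Pow(Add(15, Mul(-431, Rational(-1, 293))), -1) = Pow(Add(15, Rational(431, 293)), -1) = Pow(Rational(4826, 293), -1) = Rational(293, 4826)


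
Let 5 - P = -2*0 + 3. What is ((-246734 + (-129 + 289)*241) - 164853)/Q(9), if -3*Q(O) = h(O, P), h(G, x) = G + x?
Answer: 1119081/11 ≈ 1.0173e+5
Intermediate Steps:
P = 2 (P = 5 - (-2*0 + 3) = 5 - (0 + 3) = 5 - 1*3 = 5 - 3 = 2)
Q(O) = -⅔ - O/3 (Q(O) = -(O + 2)/3 = -(2 + O)/3 = -⅔ - O/3)
((-246734 + (-129 + 289)*241) - 164853)/Q(9) = ((-246734 + (-129 + 289)*241) - 164853)/(-⅔ - ⅓*9) = ((-246734 + 160*241) - 164853)/(-⅔ - 3) = ((-246734 + 38560) - 164853)/(-11/3) = (-208174 - 164853)*(-3/11) = -373027*(-3/11) = 1119081/11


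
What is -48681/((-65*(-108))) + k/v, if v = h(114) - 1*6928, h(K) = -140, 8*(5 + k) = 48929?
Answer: -28664993/3675360 ≈ -7.7992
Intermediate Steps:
k = 48889/8 (k = -5 + (⅛)*48929 = -5 + 48929/8 = 48889/8 ≈ 6111.1)
v = -7068 (v = -140 - 1*6928 = -140 - 6928 = -7068)
-48681/((-65*(-108))) + k/v = -48681/((-65*(-108))) + (48889/8)/(-7068) = -48681/7020 + (48889/8)*(-1/7068) = -48681*1/7020 - 48889/56544 = -1803/260 - 48889/56544 = -28664993/3675360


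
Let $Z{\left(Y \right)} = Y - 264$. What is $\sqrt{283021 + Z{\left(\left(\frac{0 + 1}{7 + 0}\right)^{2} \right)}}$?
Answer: $\frac{\sqrt{13855094}}{7} \approx 531.75$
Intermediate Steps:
$Z{\left(Y \right)} = -264 + Y$
$\sqrt{283021 + Z{\left(\left(\frac{0 + 1}{7 + 0}\right)^{2} \right)}} = \sqrt{283021 - \left(264 - \left(\frac{0 + 1}{7 + 0}\right)^{2}\right)} = \sqrt{283021 - \left(264 - \left(1 \cdot \frac{1}{7}\right)^{2}\right)} = \sqrt{283021 - \left(264 - \left(\frac{1}{7}\right)^{2}\right)} = \sqrt{283021 + \left(-264 + \frac{1}{49}\right)} = \sqrt{283021 - \frac{12935}{49}} = \sqrt{\frac{13855094}{49}} = \frac{\sqrt{13855094}}{7}$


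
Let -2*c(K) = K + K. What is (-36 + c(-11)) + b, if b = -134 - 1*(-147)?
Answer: -12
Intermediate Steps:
c(K) = -K (c(K) = -(K + K)/2 = -K)
b = 13 (b = -134 + 147 = 13)
(-36 + c(-11)) + b = (-36 - 1*(-11)) + 13 = (-36 + 11) + 13 = -25 + 13 = -12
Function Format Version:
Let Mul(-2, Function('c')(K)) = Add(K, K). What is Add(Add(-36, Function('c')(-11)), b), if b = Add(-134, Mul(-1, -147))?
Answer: -12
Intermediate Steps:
Function('c')(K) = Mul(-1, K) (Function('c')(K) = Mul(Rational(-1, 2), Add(K, K)) = Mul(Rational(-1, 2), Mul(2, K)) = Mul(-1, K))
b = 13 (b = Add(-134, 147) = 13)
Add(Add(-36, Function('c')(-11)), b) = Add(Add(-36, Mul(-1, -11)), 13) = Add(Add(-36, 11), 13) = Add(-25, 13) = -12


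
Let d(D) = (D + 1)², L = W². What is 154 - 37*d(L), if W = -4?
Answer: -10539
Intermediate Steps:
L = 16 (L = (-4)² = 16)
d(D) = (1 + D)²
154 - 37*d(L) = 154 - 37*(1 + 16)² = 154 - 37*17² = 154 - 37*289 = 154 - 10693 = -10539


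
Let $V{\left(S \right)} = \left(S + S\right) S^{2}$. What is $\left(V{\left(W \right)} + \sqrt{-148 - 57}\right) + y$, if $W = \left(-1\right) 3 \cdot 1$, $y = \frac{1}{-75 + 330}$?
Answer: $- \frac{13769}{255} + i \sqrt{205} \approx -53.996 + 14.318 i$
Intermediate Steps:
$y = \frac{1}{255} \approx 0.0039216$
$W = -3$ ($W = \left(-3\right) 1 = -3$)
$V{\left(S \right)} = 2 S^{3}$ ($V{\left(S \right)} = 2 S S^{2} = 2 S^{3}$)
$\left(V{\left(W \right)} + \sqrt{-148 - 57}\right) + y = \left(2 \left(-3\right)^{3} + \sqrt{-148 - 57}\right) + \frac{1}{255} = \left(2 \left(-27\right) + \sqrt{-205}\right) + \frac{1}{255} = \left(-54 + i \sqrt{205}\right) + \frac{1}{255} = - \frac{13769}{255} + i \sqrt{205}$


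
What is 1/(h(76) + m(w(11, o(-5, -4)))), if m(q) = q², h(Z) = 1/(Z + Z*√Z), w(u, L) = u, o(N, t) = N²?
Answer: 52417124/6342462807 - 152*√19/6342462807 ≈ 0.0082644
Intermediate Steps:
h(Z) = 1/(Z + Z^(3/2))
1/(h(76) + m(w(11, o(-5, -4)))) = 1/(1/(76 + 76^(3/2)) + 11²) = 1/(1/(76 + 152*√19) + 121) = 1/(121 + 1/(76 + 152*√19))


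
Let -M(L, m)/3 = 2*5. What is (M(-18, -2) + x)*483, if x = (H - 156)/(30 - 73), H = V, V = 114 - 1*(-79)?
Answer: -640941/43 ≈ -14906.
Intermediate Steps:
V = 193 (V = 114 + 79 = 193)
H = 193
M(L, m) = -30 (M(L, m) = -6*5 = -3*10 = -30)
x = -37/43 (x = (193 - 156)/(30 - 73) = 37/(-43) = 37*(-1/43) = -37/43 ≈ -0.86047)
(M(-18, -2) + x)*483 = (-30 - 37/43)*483 = -1327/43*483 = -640941/43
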